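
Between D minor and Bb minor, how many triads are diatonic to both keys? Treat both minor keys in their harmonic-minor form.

0

Diatonic triads of D minor (harmonic minor): D minor (i), E diminished (ii°), F augmented (III+), G minor (iv), A major (V), Bb major (VI), C# diminished (vii°).
Diatonic triads of Bb minor (harmonic minor): Bb minor (i), C diminished (ii°), Db augmented (III+), Eb minor (iv), F major (V), Gb major (VI), A diminished (vii°).
No triad has the same root and quality in both keys.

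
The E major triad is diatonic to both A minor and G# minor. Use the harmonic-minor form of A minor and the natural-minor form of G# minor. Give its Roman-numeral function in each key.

The scale of A minor (harmonic minor) is A B C D E F G#; E is degree 5, and the triad built there (E-G#-B) is major, so it is V.
The scale of G# minor (natural minor) is G# A# B C# D# E F#; E is degree 6, and the triad built there (E-G#-B) is major, so it is VI.

V in A minor; VI in G# minor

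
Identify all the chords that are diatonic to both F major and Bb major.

F, Gm, Bb, Dm

Triads in F major: F (I), Gm (ii), Am (iii), Bb (IV), C (V), Dm (vi), Edim (vii°).
Triads in Bb major: Bb (I), Cm (ii), Dm (iii), Eb (IV), F (V), Gm (vi), Adim (vii°).
Shared triads with their functions: F (I in F major, V in Bb major); Gm (ii in F major, vi in Bb major); Bb (IV in F major, I in Bb major); Dm (vi in F major, iii in Bb major).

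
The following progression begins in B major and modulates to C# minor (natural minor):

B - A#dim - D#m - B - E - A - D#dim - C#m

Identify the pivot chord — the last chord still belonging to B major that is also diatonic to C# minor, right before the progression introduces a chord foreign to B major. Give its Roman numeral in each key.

Chords diatonic to B major: B, C#m, D#m, E, F#, G#m, A#dim.
Reading the progression, the first chord not in that set is A, so the modulation leaves B major there.
The chord immediately before A is E, which is diatonic to both keys: IV in B major and III in C# minor.

E — IV in B major, III in C# minor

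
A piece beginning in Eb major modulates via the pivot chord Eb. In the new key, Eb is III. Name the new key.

The numeral III denotes a major triad on scale degree 3. With Eb on degree 3, the tonic of the new key is C.
Degree 3 carries a major triad in natural-minor keys, so the destination is C minor.
Check: the diatonic triads of C minor (natural minor) are Cm (i), Ddim (ii°), Eb (III), Fm (iv), Gm (v), Ab (VI), Bb (VII) — Eb is indeed III.

C minor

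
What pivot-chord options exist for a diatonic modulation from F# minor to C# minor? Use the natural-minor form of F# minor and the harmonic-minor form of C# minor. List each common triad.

F#m, A, C#m

Triads in F# minor (natural minor): F#m (i), G#dim (ii°), A (III), Bm (iv), C#m (v), D (VI), E (VII).
Triads in C# minor (harmonic minor): C#m (i), D#dim (ii°), Eaug (III+), F#m (iv), G# (V), A (VI), B#dim (vii°).
Shared triads with their functions: F#m (i in F# minor, iv in C# minor); A (III in F# minor, VI in C# minor); C#m (v in F# minor, i in C# minor).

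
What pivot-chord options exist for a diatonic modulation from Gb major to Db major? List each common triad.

Gb, Bbm, Db, Ebm

Triads in Gb major: Gb major (I), Ab minor (ii), Bb minor (iii), Cb major (IV), Db major (V), Eb minor (vi), F diminished (vii°).
Triads in Db major: Db major (I), Eb minor (ii), F minor (iii), Gb major (IV), Ab major (V), Bb minor (vi), C diminished (vii°).
Shared triads with their functions: Gb major (I in Gb major, IV in Db major); Bb minor (iii in Gb major, vi in Db major); Db major (V in Gb major, I in Db major); Eb minor (vi in Gb major, ii in Db major).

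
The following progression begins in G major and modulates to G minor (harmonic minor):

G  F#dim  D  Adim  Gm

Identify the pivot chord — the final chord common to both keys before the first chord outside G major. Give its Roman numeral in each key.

D — V in G major, V in G minor

Chords diatonic to G major: G, Am, Bm, C, D, Em, F#dim.
Reading the progression, the first chord not in that set is Adim, so the modulation leaves G major there.
The chord immediately before Adim is D, which is diatonic to both keys: V in G major and V in G minor.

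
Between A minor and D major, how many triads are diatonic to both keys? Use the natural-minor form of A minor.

Diatonic triads of A minor (natural minor): A minor (i), B diminished (ii°), C major (III), D minor (iv), E minor (v), F major (VI), G major (VII).
Diatonic triads of D major: D major (I), E minor (ii), F♯ minor (iii), G major (IV), A major (V), B minor (vi), C♯ diminished (vii°).
Matching root and quality in both lists: E minor, G major.
That gives 2 common triads.

2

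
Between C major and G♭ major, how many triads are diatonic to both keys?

Diatonic triads of C major: C (I), Dm (ii), Em (iii), F (IV), G (V), Am (vi), Bdim (vii°).
Diatonic triads of G♭ major: G♭ (I), A♭m (ii), B♭m (iii), C♭ (IV), D♭ (V), E♭m (vi), Fdim (vii°).
No triad has the same root and quality in both keys.

0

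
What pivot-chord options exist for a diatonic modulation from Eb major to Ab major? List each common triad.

Triads in Eb major: Eb (I), Fm (ii), Gm (iii), Ab (IV), Bb (V), Cm (vi), Ddim (vii°).
Triads in Ab major: Ab (I), Bbm (ii), Cm (iii), Db (IV), Eb (V), Fm (vi), Gdim (vii°).
Shared triads with their functions: Eb (I in Eb major, V in Ab major); Fm (ii in Eb major, vi in Ab major); Ab (IV in Eb major, I in Ab major); Cm (vi in Eb major, iii in Ab major).

Eb, Fm, Ab, Cm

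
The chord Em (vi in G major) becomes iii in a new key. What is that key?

The numeral iii denotes a minor triad on scale degree 3. With E on degree 3, the tonic of the new key is C.
Degree 3 carries a minor triad in major keys, so the destination is C major.
Check: the diatonic triads of C major are C (I), Dm (ii), Em (iii), F (IV), G (V), Am (vi), Bdim (vii°) — Em is indeed iii.

C major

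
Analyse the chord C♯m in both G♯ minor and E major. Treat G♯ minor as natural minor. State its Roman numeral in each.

The scale of G♯ minor (natural minor) is G♯ A♯ B C♯ D♯ E F♯; C♯ is degree 4, and the triad built there (C♯-E-G♯) is minor, so it is iv.
The scale of E major is E F♯ G♯ A B C♯ D♯; C♯ is degree 6, and the triad built there (C♯-E-G♯) is minor, so it is vi.

iv in G♯ minor; vi in E major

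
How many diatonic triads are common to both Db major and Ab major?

4

Diatonic triads of Db major: Db (I), Ebm (ii), Fm (iii), Gb (IV), Ab (V), Bbm (vi), Cdim (vii°).
Diatonic triads of Ab major: Ab (I), Bbm (ii), Cm (iii), Db (IV), Eb (V), Fm (vi), Gdim (vii°).
Matching root and quality in both lists: Db, Fm, Ab, Bbm.
That gives 4 common triads.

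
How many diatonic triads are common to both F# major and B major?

4

Diatonic triads of F# major: F# (I), G#m (ii), A#m (iii), B (IV), C# (V), D#m (vi), E#dim (vii°).
Diatonic triads of B major: B (I), C#m (ii), D#m (iii), E (IV), F# (V), G#m (vi), A#dim (vii°).
Matching root and quality in both lists: F#, G#m, B, D#m.
That gives 4 common triads.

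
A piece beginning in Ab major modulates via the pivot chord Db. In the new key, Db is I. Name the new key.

The numeral I denotes a major triad on scale degree 1. With Db on degree 1, the tonic of the new key is Db.
Degree 1 carries a major triad in major keys, so the destination is Db major.
Check: the diatonic triads of Db major are Db (I), Ebm (ii), Fm (iii), Gb (IV), Ab (V), Bbm (vi), Cdim (vii°) — Db is indeed I.

Db major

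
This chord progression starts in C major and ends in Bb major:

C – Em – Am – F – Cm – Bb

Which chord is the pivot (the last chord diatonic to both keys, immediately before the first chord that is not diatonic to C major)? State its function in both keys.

Chords diatonic to C major: C, Dm, Em, F, G, Am, Bdim.
Reading the progression, the first chord not in that set is Cm, so the modulation leaves C major there.
The chord immediately before Cm is F, which is diatonic to both keys: IV in C major and V in Bb major.

F — IV in C major, V in Bb major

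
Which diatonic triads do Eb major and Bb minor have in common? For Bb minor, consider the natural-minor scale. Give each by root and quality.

Fm, Ab

Triads in Eb major: Eb (I), Fm (ii), Gm (iii), Ab (IV), Bb (V), Cm (vi), Ddim (vii°).
Triads in Bb minor (natural minor): Bbm (i), Cdim (ii°), Db (III), Ebm (iv), Fm (v), Gb (VI), Ab (VII).
Shared triads with their functions: Fm (ii in Eb major, v in Bb minor); Ab (IV in Eb major, VII in Bb minor).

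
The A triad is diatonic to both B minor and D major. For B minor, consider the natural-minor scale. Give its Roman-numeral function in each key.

VII in B minor; V in D major

The scale of B minor (natural minor) is B C♯ D E F♯ G A; A is degree 7, and the triad built there (A-C♯-E) is major, so it is VII.
The scale of D major is D E F♯ G A B C♯; A is degree 5, and the triad built there (A-C♯-E) is major, so it is V.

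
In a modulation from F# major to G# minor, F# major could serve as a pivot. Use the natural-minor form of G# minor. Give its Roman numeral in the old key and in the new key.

The scale of F# major is F# G# A# B C# D# E#; F# is degree 1, and the triad built there (F#-A#-C#) is major, so it is I.
The scale of G# minor (natural minor) is G# A# B C# D# E F#; F# is degree 7, and the triad built there (F#-A#-C#) is major, so it is VII.

I in F# major; VII in G# minor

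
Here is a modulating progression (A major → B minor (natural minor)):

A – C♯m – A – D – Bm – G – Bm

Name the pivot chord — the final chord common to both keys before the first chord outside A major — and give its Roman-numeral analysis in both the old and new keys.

Chords diatonic to A major: A, Bm, C♯m, D, E, F♯m, G♯dim.
Reading the progression, the first chord not in that set is G, so the modulation leaves A major there.
The chord immediately before G is Bm, which is diatonic to both keys: ii in A major and i in B minor.

Bm — ii in A major, i in B minor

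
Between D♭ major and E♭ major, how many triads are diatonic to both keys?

2

Diatonic triads of D♭ major: D♭ major (I), E♭ minor (ii), F minor (iii), G♭ major (IV), A♭ major (V), B♭ minor (vi), C diminished (vii°).
Diatonic triads of E♭ major: E♭ major (I), F minor (ii), G minor (iii), A♭ major (IV), B♭ major (V), C minor (vi), D diminished (vii°).
Matching root and quality in both lists: F minor, A♭ major.
That gives 2 common triads.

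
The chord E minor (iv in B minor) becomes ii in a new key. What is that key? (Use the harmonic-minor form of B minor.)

D major

The numeral ii denotes a minor triad on scale degree 2. With E on degree 2, the tonic of the new key is D.
Degree 2 carries a minor triad in major keys, so the destination is D major.
Check: the diatonic triads of D major are D (I), Em (ii), F♯m (iii), G (IV), A (V), Bm (vi), C♯dim (vii°) — E minor is indeed ii.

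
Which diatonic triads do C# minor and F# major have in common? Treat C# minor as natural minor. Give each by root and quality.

G#m, B

Triads in C# minor (natural minor): C#m (i), D#dim (ii°), E (III), F#m (iv), G#m (v), A (VI), B (VII).
Triads in F# major: F# (I), G#m (ii), A#m (iii), B (IV), C# (V), D#m (vi), E#dim (vii°).
Shared triads with their functions: G#m (v in C# minor, ii in F# major); B (VII in C# minor, IV in F# major).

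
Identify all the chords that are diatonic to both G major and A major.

Bm, D

Triads in G major: G (I), Am (ii), Bm (iii), C (IV), D (V), Em (vi), F#dim (vii°).
Triads in A major: A (I), Bm (ii), C#m (iii), D (IV), E (V), F#m (vi), G#dim (vii°).
Shared triads with their functions: Bm (iii in G major, ii in A major); D (V in G major, IV in A major).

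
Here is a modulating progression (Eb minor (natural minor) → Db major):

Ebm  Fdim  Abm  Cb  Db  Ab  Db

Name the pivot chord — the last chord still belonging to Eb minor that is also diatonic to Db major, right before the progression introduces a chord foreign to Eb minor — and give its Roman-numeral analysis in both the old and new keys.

Db — VII in Eb minor, I in Db major

Chords diatonic to Eb minor: Ebm, Fdim, Gb, Abm, Bbm, Cb, Db.
Reading the progression, the first chord not in that set is Ab, so the modulation leaves Eb minor there.
The chord immediately before Ab is Db, which is diatonic to both keys: VII in Eb minor and I in Db major.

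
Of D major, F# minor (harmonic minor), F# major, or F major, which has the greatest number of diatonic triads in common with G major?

Triads of G major: G (I), Am (ii), Bm (iii), C (IV), D (V), Em (vi), F#dim (vii°).
D major shares 4: G, Bm, D, Em.
F# minor (harmonic minor) shares 2: Bm, D.
F# major shares 0: none.
F major shares 2: Am, C.
The most common triads (4) are shared with D major.

D major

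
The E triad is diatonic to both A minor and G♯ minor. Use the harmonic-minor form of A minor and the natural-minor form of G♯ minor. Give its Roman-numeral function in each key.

V in A minor; VI in G♯ minor

The scale of A minor (harmonic minor) is A B C D E F G♯; E is degree 5, and the triad built there (E-G♯-B) is major, so it is V.
The scale of G♯ minor (natural minor) is G♯ A♯ B C♯ D♯ E F♯; E is degree 6, and the triad built there (E-G♯-B) is major, so it is VI.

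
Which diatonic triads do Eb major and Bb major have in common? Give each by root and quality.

Eb, Gm, Bb, Cm

Triads in Eb major: Eb major (I), F minor (ii), G minor (iii), Ab major (IV), Bb major (V), C minor (vi), D diminished (vii°).
Triads in Bb major: Bb major (I), C minor (ii), D minor (iii), Eb major (IV), F major (V), G minor (vi), A diminished (vii°).
Shared triads with their functions: Eb major (I in Eb major, IV in Bb major); G minor (iii in Eb major, vi in Bb major); Bb major (V in Eb major, I in Bb major); C minor (vi in Eb major, ii in Bb major).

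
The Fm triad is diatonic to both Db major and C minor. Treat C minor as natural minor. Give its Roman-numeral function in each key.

iii in Db major; iv in C minor

The scale of Db major is Db Eb F Gb Ab Bb C; F is degree 3, and the triad built there (F-Ab-C) is minor, so it is iii.
The scale of C minor (natural minor) is C D Eb F G Ab Bb; F is degree 4, and the triad built there (F-Ab-C) is minor, so it is iv.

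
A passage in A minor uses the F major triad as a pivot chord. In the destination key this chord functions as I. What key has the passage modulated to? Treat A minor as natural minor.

F major

The numeral I denotes a major triad on scale degree 1. With F on degree 1, the tonic of the new key is F.
Degree 1 carries a major triad in major keys, so the destination is F major.
Check: the diatonic triads of F major are F (I), Gm (ii), Am (iii), B♭ (IV), C (V), Dm (vi), Edim (vii°) — F major is indeed I.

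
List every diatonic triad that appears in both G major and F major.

Triads in G major: G major (I), A minor (ii), B minor (iii), C major (IV), D major (V), E minor (vi), F♯ diminished (vii°).
Triads in F major: F major (I), G minor (ii), A minor (iii), B♭ major (IV), C major (V), D minor (vi), E diminished (vii°).
Shared triads with their functions: A minor (ii in G major, iii in F major); C major (IV in G major, V in F major).

Am, C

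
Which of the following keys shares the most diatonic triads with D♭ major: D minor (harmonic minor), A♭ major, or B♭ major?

Triads of D♭ major: D♭ (I), E♭m (ii), Fm (iii), G♭ (IV), A♭ (V), B♭m (vi), Cdim (vii°).
D minor (harmonic minor) shares 0: none.
A♭ major shares 4: D♭, Fm, A♭, B♭m.
B♭ major shares 0: none.
The most common triads (4) are shared with A♭ major.

A♭ major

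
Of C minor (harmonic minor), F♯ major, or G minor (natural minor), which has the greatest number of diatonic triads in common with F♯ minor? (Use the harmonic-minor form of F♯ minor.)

F♯ major

Triads of F♯ minor (harmonic minor): F♯ minor (i), G♯ diminished (ii°), A augmented (III+), B minor (iv), C♯ major (V), D major (VI), E♯ diminished (vii°).
C minor (harmonic minor) shares 0: none.
F♯ major shares 2: C♯, E♯dim.
G minor (natural minor) shares 0: none.
The most common triads (2) are shared with F♯ major.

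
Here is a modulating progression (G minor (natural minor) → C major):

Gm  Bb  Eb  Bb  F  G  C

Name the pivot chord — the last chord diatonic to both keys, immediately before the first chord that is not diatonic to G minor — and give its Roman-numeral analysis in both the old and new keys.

F — VII in G minor, IV in C major

Chords diatonic to G minor: Gm, Adim, Bb, Cm, Dm, Eb, F.
Reading the progression, the first chord not in that set is G, so the modulation leaves G minor there.
The chord immediately before G is F, which is diatonic to both keys: VII in G minor and IV in C major.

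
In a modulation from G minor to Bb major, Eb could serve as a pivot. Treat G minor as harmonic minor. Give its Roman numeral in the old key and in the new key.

VI in G minor; IV in Bb major

The scale of G minor (harmonic minor) is G A Bb C D Eb F#; Eb is degree 6, and the triad built there (Eb-G-Bb) is major, so it is VI.
The scale of Bb major is Bb C D Eb F G A; Eb is degree 4, and the triad built there (Eb-G-Bb) is major, so it is IV.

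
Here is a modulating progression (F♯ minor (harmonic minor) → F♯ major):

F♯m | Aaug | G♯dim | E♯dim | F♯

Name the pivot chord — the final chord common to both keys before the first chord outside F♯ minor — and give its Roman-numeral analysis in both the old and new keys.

E♯dim — vii° in F♯ minor, vii° in F♯ major

Chords diatonic to F♯ minor: F♯m, G♯dim, Aaug, Bm, C♯, D, E♯dim.
Reading the progression, the first chord not in that set is F♯, so the modulation leaves F♯ minor there.
The chord immediately before F♯ is E♯dim, which is diatonic to both keys: vii° in F♯ minor and vii° in F♯ major.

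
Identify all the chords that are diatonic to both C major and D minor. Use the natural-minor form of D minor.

Triads in C major: C major (I), D minor (ii), E minor (iii), F major (IV), G major (V), A minor (vi), B diminished (vii°).
Triads in D minor (natural minor): D minor (i), E diminished (ii°), F major (III), G minor (iv), A minor (v), B♭ major (VI), C major (VII).
Shared triads with their functions: C major (I in C major, VII in D minor); D minor (ii in C major, i in D minor); F major (IV in C major, III in D minor); A minor (vi in C major, v in D minor).

C, Dm, F, Am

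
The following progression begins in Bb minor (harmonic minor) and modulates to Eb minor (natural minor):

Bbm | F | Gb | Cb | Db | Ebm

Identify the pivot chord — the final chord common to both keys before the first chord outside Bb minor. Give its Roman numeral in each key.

Chords diatonic to Bb minor: Bbm, Cdim, Dbaug, Ebm, F, Gb, Adim.
Reading the progression, the first chord not in that set is Cb, so the modulation leaves Bb minor there.
The chord immediately before Cb is Gb, which is diatonic to both keys: VI in Bb minor and III in Eb minor.

Gb — VI in Bb minor, III in Eb minor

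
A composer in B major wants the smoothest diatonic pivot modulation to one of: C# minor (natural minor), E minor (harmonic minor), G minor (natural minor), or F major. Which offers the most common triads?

Triads of B major: B major (I), C# minor (ii), D# minor (iii), E major (IV), F# major (V), G# minor (vi), A# diminished (vii°).
C# minor (natural minor) shares 4: B, C#m, E, G#m.
E minor (harmonic minor) shares 1: B.
G minor (natural minor) shares 0: none.
F major shares 0: none.
The most common triads (4) are shared with C# minor.

C# minor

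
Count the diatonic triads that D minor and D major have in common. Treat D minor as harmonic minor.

Diatonic triads of D minor (harmonic minor): D minor (i), E diminished (ii°), F augmented (III+), G minor (iv), A major (V), B♭ major (VI), C♯ diminished (vii°).
Diatonic triads of D major: D major (I), E minor (ii), F♯ minor (iii), G major (IV), A major (V), B minor (vi), C♯ diminished (vii°).
Matching root and quality in both lists: A major, C♯ diminished.
That gives 2 common triads.

2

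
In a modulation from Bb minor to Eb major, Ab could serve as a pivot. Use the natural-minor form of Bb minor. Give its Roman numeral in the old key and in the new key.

VII in Bb minor; IV in Eb major

The scale of Bb minor (natural minor) is Bb C Db Eb F Gb Ab; Ab is degree 7, and the triad built there (Ab-C-Eb) is major, so it is VII.
The scale of Eb major is Eb F G Ab Bb C D; Ab is degree 4, and the triad built there (Ab-C-Eb) is major, so it is IV.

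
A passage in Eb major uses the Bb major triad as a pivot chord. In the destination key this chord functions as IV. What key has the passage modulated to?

F major

The numeral IV denotes a major triad on scale degree 4. With Bb on degree 4, the tonic of the new key is F.
Degree 4 carries a major triad in major keys, so the destination is F major.
Check: the diatonic triads of F major are F (I), Gm (ii), Am (iii), Bb (IV), C (V), Dm (vi), Edim (vii°) — Bb major is indeed IV.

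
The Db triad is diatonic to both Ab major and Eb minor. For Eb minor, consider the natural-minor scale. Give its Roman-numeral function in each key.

The scale of Ab major is Ab Bb C Db Eb F G; Db is degree 4, and the triad built there (Db-F-Ab) is major, so it is IV.
The scale of Eb minor (natural minor) is Eb F Gb Ab Bb Cb Db; Db is degree 7, and the triad built there (Db-F-Ab) is major, so it is VII.

IV in Ab major; VII in Eb minor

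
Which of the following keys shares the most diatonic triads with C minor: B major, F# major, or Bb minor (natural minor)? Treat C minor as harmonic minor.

Bb minor

Triads of C minor (harmonic minor): C minor (i), D diminished (ii°), Eb augmented (III+), F minor (iv), G major (V), Ab major (VI), B diminished (vii°).
B major shares 0: none.
F# major shares 0: none.
Bb minor (natural minor) shares 2: Fm, Ab.
The most common triads (2) are shared with Bb minor.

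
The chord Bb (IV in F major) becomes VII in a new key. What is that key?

C minor

The numeral VII denotes a major triad on scale degree 7. With Bb on degree 7, the tonic of the new key is C.
Degree 7 carries a major triad in natural-minor keys, so the destination is C minor.
Check: the diatonic triads of C minor (natural minor) are Cm (i), Ddim (ii°), Eb (III), Fm (iv), Gm (v), Ab (VI), Bb (VII) — Bb is indeed VII.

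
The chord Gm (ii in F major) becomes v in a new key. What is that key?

C minor

The numeral v denotes a minor triad on scale degree 5. With G on degree 5, the tonic of the new key is C.
Degree 5 carries a minor triad in natural-minor keys, so the destination is C minor.
Check: the diatonic triads of C minor (natural minor) are Cm (i), Ddim (ii°), Eb (III), Fm (iv), Gm (v), Ab (VI), Bb (VII) — Gm is indeed v.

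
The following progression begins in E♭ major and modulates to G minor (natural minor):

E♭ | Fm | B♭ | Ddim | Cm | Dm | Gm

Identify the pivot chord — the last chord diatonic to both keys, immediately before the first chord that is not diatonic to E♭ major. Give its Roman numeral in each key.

Chords diatonic to E♭ major: E♭, Fm, Gm, A♭, B♭, Cm, Ddim.
Reading the progression, the first chord not in that set is Dm, so the modulation leaves E♭ major there.
The chord immediately before Dm is Cm, which is diatonic to both keys: vi in E♭ major and iv in G minor.

Cm — vi in E♭ major, iv in G minor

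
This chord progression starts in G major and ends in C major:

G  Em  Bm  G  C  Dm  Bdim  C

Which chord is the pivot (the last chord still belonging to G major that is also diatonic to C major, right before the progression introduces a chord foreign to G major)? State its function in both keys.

C — IV in G major, I in C major

Chords diatonic to G major: G, Am, Bm, C, D, Em, F♯dim.
Reading the progression, the first chord not in that set is Dm, so the modulation leaves G major there.
The chord immediately before Dm is C, which is diatonic to both keys: IV in G major and I in C major.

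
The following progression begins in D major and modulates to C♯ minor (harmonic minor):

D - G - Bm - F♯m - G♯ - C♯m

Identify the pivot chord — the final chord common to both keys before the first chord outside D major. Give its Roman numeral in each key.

Chords diatonic to D major: D, Em, F♯m, G, A, Bm, C♯dim.
Reading the progression, the first chord not in that set is G♯, so the modulation leaves D major there.
The chord immediately before G♯ is F♯m, which is diatonic to both keys: iii in D major and iv in C♯ minor.

F♯m — iii in D major, iv in C♯ minor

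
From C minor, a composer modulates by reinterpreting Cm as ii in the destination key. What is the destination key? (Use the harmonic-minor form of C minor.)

The numeral ii denotes a minor triad on scale degree 2. With C on degree 2, the tonic of the new key is B♭.
Degree 2 carries a minor triad in major keys, so the destination is B♭ major.
Check: the diatonic triads of B♭ major are B♭ (I), Cm (ii), Dm (iii), E♭ (IV), F (V), Gm (vi), Adim (vii°) — Cm is indeed ii.

B♭ major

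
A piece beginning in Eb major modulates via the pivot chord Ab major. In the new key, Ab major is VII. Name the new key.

Bb minor

The numeral VII denotes a major triad on scale degree 7. With Ab on degree 7, the tonic of the new key is Bb.
Degree 7 carries a major triad in natural-minor keys, so the destination is Bb minor.
Check: the diatonic triads of Bb minor (natural minor) are Bbm (i), Cdim (ii°), Db (III), Ebm (iv), Fm (v), Gb (VI), Ab (VII) — Ab major is indeed VII.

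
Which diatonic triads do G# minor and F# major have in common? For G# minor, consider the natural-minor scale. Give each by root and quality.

Triads in G# minor (natural minor): G#m (i), A#dim (ii°), B (III), C#m (iv), D#m (v), E (VI), F# (VII).
Triads in F# major: F# (I), G#m (ii), A#m (iii), B (IV), C# (V), D#m (vi), E#dim (vii°).
Shared triads with their functions: G#m (i in G# minor, ii in F# major); B (III in G# minor, IV in F# major); D#m (v in G# minor, vi in F# major); F# (VII in G# minor, I in F# major).

G#m, B, D#m, F#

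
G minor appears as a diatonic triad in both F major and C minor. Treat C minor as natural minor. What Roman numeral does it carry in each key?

ii in F major; v in C minor

The scale of F major is F G A Bb C D E; G is degree 2, and the triad built there (G-Bb-D) is minor, so it is ii.
The scale of C minor (natural minor) is C D Eb F G Ab Bb; G is degree 5, and the triad built there (G-Bb-D) is minor, so it is v.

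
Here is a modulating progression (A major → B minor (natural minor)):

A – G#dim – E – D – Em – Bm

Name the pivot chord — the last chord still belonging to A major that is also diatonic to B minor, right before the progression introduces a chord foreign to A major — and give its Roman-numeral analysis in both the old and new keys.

Chords diatonic to A major: A, Bm, C#m, D, E, F#m, G#dim.
Reading the progression, the first chord not in that set is Em, so the modulation leaves A major there.
The chord immediately before Em is D, which is diatonic to both keys: IV in A major and III in B minor.

D — IV in A major, III in B minor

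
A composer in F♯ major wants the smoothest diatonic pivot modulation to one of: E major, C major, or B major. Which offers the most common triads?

Triads of F♯ major: F♯ (I), G♯m (ii), A♯m (iii), B (IV), C♯ (V), D♯m (vi), E♯dim (vii°).
E major shares 2: G♯m, B.
C major shares 0: none.
B major shares 4: F♯, G♯m, B, D♯m.
The most common triads (4) are shared with B major.

B major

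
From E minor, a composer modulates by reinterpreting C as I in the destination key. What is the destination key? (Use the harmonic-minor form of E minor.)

The numeral I denotes a major triad on scale degree 1. With C on degree 1, the tonic of the new key is C.
Degree 1 carries a major triad in major keys, so the destination is C major.
Check: the diatonic triads of C major are C (I), Dm (ii), Em (iii), F (IV), G (V), Am (vi), Bdim (vii°) — C is indeed I.

C major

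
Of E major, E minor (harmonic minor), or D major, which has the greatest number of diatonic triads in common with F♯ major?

Triads of F♯ major: F♯ (I), G♯m (ii), A♯m (iii), B (IV), C♯ (V), D♯m (vi), E♯dim (vii°).
E major shares 2: G♯m, B.
E minor (harmonic minor) shares 1: B.
D major shares 0: none.
The most common triads (2) are shared with E major.

E major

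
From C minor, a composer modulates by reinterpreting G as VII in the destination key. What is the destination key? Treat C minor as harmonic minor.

The numeral VII denotes a major triad on scale degree 7. With G on degree 7, the tonic of the new key is A.
Degree 7 carries a major triad in natural-minor keys, so the destination is A minor.
Check: the diatonic triads of A minor (natural minor) are Am (i), Bdim (ii°), C (III), Dm (iv), Em (v), F (VI), G (VII) — G is indeed VII.

A minor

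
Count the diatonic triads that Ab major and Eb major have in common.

Diatonic triads of Ab major: Ab (I), Bbm (ii), Cm (iii), Db (IV), Eb (V), Fm (vi), Gdim (vii°).
Diatonic triads of Eb major: Eb (I), Fm (ii), Gm (iii), Ab (IV), Bb (V), Cm (vi), Ddim (vii°).
Matching root and quality in both lists: Ab, Cm, Eb, Fm.
That gives 4 common triads.

4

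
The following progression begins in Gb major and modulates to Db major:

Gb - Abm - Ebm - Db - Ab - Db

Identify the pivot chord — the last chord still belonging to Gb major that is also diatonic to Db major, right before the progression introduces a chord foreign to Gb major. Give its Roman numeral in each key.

Chords diatonic to Gb major: Gb, Abm, Bbm, Cb, Db, Ebm, Fdim.
Reading the progression, the first chord not in that set is Ab, so the modulation leaves Gb major there.
The chord immediately before Ab is Db, which is diatonic to both keys: V in Gb major and I in Db major.

Db — V in Gb major, I in Db major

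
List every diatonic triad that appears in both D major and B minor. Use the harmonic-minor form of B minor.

Em, G, Bm, C#dim

Triads in D major: D major (I), E minor (ii), F# minor (iii), G major (IV), A major (V), B minor (vi), C# diminished (vii°).
Triads in B minor (harmonic minor): B minor (i), C# diminished (ii°), D augmented (III+), E minor (iv), F# major (V), G major (VI), A# diminished (vii°).
Shared triads with their functions: E minor (ii in D major, iv in B minor); G major (IV in D major, VI in B minor); B minor (vi in D major, i in B minor); C# diminished (vii° in D major, ii° in B minor).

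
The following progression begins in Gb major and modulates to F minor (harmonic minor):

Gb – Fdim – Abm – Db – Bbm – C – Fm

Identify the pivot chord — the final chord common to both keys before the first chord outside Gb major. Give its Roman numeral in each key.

Chords diatonic to Gb major: Gb, Abm, Bbm, Cb, Db, Ebm, Fdim.
Reading the progression, the first chord not in that set is C, so the modulation leaves Gb major there.
The chord immediately before C is Bbm, which is diatonic to both keys: iii in Gb major and iv in F minor.

Bbm — iii in Gb major, iv in F minor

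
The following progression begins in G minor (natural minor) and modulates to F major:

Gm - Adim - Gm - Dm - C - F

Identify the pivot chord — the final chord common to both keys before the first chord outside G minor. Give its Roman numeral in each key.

Chords diatonic to G minor: Gm, Adim, B♭, Cm, Dm, E♭, F.
Reading the progression, the first chord not in that set is C, so the modulation leaves G minor there.
The chord immediately before C is Dm, which is diatonic to both keys: v in G minor and vi in F major.

Dm — v in G minor, vi in F major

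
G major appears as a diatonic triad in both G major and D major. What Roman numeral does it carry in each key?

The scale of G major is G A B C D E F#; G is degree 1, and the triad built there (G-B-D) is major, so it is I.
The scale of D major is D E F# G A B C#; G is degree 4, and the triad built there (G-B-D) is major, so it is IV.

I in G major; IV in D major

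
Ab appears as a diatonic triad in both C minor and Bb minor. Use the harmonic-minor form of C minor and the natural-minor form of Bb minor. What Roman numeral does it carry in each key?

VI in C minor; VII in Bb minor

The scale of C minor (harmonic minor) is C D Eb F G Ab B; Ab is degree 6, and the triad built there (Ab-C-Eb) is major, so it is VI.
The scale of Bb minor (natural minor) is Bb C Db Eb F Gb Ab; Ab is degree 7, and the triad built there (Ab-C-Eb) is major, so it is VII.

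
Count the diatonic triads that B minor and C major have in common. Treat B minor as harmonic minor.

Diatonic triads of B minor (harmonic minor): Bm (i), C#dim (ii°), Daug (III+), Em (iv), F# (V), G (VI), A#dim (vii°).
Diatonic triads of C major: C (I), Dm (ii), Em (iii), F (IV), G (V), Am (vi), Bdim (vii°).
Matching root and quality in both lists: Em, G.
That gives 2 common triads.

2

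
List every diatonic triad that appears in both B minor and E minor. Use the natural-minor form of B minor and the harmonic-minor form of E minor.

Em

Triads in B minor (natural minor): B minor (i), C♯ diminished (ii°), D major (III), E minor (iv), F♯ minor (v), G major (VI), A major (VII).
Triads in E minor (harmonic minor): E minor (i), F♯ diminished (ii°), G augmented (III+), A minor (iv), B major (V), C major (VI), D♯ diminished (vii°).
Shared triads with their functions: E minor (iv in B minor, i in E minor).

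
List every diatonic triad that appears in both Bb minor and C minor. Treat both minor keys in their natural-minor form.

Fm, Ab

Triads in Bb minor (natural minor): Bbm (i), Cdim (ii°), Db (III), Ebm (iv), Fm (v), Gb (VI), Ab (VII).
Triads in C minor (natural minor): Cm (i), Ddim (ii°), Eb (III), Fm (iv), Gm (v), Ab (VI), Bb (VII).
Shared triads with their functions: Fm (v in Bb minor, iv in C minor); Ab (VII in Bb minor, VI in C minor).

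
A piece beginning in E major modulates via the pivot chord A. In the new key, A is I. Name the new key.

A major

The numeral I denotes a major triad on scale degree 1. With A on degree 1, the tonic of the new key is A.
Degree 1 carries a major triad in major keys, so the destination is A major.
Check: the diatonic triads of A major are A (I), Bm (ii), C#m (iii), D (IV), E (V), F#m (vi), G#dim (vii°) — A is indeed I.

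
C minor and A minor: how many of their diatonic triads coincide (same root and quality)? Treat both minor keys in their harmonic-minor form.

1

Diatonic triads of C minor (harmonic minor): Cm (i), Ddim (ii°), Ebaug (III+), Fm (iv), G (V), Ab (VI), Bdim (vii°).
Diatonic triads of A minor (harmonic minor): Am (i), Bdim (ii°), Caug (III+), Dm (iv), E (V), F (VI), G#dim (vii°).
Matching root and quality in both lists: Bdim.
That gives 1 common triad.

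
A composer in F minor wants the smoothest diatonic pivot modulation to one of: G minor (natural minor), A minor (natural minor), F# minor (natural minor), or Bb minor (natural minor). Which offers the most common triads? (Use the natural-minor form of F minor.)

Triads of F minor (natural minor): F minor (i), G diminished (ii°), Ab major (III), Bb minor (iv), C minor (v), Db major (VI), Eb major (VII).
G minor (natural minor) shares 2: Cm, Eb.
A minor (natural minor) shares 0: none.
F# minor (natural minor) shares 0: none.
Bb minor (natural minor) shares 4: Fm, Ab, Bbm, Db.
The most common triads (4) are shared with Bb minor.

Bb minor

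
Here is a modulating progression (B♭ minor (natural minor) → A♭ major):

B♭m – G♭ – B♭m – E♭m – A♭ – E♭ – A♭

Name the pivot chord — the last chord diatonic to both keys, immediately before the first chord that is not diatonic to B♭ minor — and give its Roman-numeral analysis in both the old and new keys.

A♭ — VII in B♭ minor, I in A♭ major

Chords diatonic to B♭ minor: B♭m, Cdim, D♭, E♭m, Fm, G♭, A♭.
Reading the progression, the first chord not in that set is E♭, so the modulation leaves B♭ minor there.
The chord immediately before E♭ is A♭, which is diatonic to both keys: VII in B♭ minor and I in A♭ major.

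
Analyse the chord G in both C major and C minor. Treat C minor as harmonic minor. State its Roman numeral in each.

The scale of C major is C D E F G A B; G is degree 5, and the triad built there (G-B-D) is major, so it is V.
The scale of C minor (harmonic minor) is C D Eb F G Ab B; G is degree 5, and the triad built there (G-B-D) is major, so it is V.

V in C major; V in C minor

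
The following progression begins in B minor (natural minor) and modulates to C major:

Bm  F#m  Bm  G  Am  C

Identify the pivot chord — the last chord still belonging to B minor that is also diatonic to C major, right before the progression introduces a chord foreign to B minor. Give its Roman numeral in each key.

Chords diatonic to B minor: Bm, C#dim, D, Em, F#m, G, A.
Reading the progression, the first chord not in that set is Am, so the modulation leaves B minor there.
The chord immediately before Am is G, which is diatonic to both keys: VI in B minor and V in C major.

G — VI in B minor, V in C major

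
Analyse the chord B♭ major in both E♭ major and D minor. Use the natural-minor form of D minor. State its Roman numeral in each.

V in E♭ major; VI in D minor

The scale of E♭ major is E♭ F G A♭ B♭ C D; B♭ is degree 5, and the triad built there (B♭-D-F) is major, so it is V.
The scale of D minor (natural minor) is D E F G A B♭ C; B♭ is degree 6, and the triad built there (B♭-D-F) is major, so it is VI.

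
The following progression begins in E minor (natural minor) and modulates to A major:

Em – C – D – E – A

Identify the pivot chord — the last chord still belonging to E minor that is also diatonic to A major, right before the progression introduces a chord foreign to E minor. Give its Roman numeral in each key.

D — VII in E minor, IV in A major

Chords diatonic to E minor: Em, F#dim, G, Am, Bm, C, D.
Reading the progression, the first chord not in that set is E, so the modulation leaves E minor there.
The chord immediately before E is D, which is diatonic to both keys: VII in E minor and IV in A major.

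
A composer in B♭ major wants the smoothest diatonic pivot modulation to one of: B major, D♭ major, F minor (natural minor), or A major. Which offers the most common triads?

F minor

Triads of B♭ major: B♭ major (I), C minor (ii), D minor (iii), E♭ major (IV), F major (V), G minor (vi), A diminished (vii°).
B major shares 0: none.
D♭ major shares 0: none.
F minor (natural minor) shares 2: Cm, E♭.
A major shares 0: none.
The most common triads (2) are shared with F minor.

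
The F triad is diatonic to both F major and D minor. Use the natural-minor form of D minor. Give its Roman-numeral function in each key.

The scale of F major is F G A Bb C D E; F is degree 1, and the triad built there (F-A-C) is major, so it is I.
The scale of D minor (natural minor) is D E F G A Bb C; F is degree 3, and the triad built there (F-A-C) is major, so it is III.

I in F major; III in D minor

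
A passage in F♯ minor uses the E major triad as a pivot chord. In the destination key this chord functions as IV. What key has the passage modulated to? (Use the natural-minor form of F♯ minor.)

The numeral IV denotes a major triad on scale degree 4. With E on degree 4, the tonic of the new key is B.
Degree 4 carries a major triad in major keys, so the destination is B major.
Check: the diatonic triads of B major are B (I), C♯m (ii), D♯m (iii), E (IV), F♯ (V), G♯m (vi), A♯dim (vii°) — E major is indeed IV.

B major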